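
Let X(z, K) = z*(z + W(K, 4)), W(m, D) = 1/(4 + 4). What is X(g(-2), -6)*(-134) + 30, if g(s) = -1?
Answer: -349/4 ≈ -87.250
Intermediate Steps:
W(m, D) = ⅛ (W(m, D) = 1/8 = ⅛)
X(z, K) = z*(⅛ + z) (X(z, K) = z*(z + ⅛) = z*(⅛ + z))
X(g(-2), -6)*(-134) + 30 = -(⅛ - 1)*(-134) + 30 = -1*(-7/8)*(-134) + 30 = (7/8)*(-134) + 30 = -469/4 + 30 = -349/4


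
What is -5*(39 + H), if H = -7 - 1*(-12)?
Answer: -220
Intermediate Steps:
H = 5 (H = -7 + 12 = 5)
-5*(39 + H) = -5*(39 + 5) = -5*44 = -220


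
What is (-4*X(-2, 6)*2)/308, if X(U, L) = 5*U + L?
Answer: 8/77 ≈ 0.10390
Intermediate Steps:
X(U, L) = L + 5*U
(-4*X(-2, 6)*2)/308 = (-4*(6 + 5*(-2))*2)/308 = (-4*(6 - 10)*2)*(1/308) = (-4*(-4)*2)*(1/308) = (16*2)*(1/308) = 32*(1/308) = 8/77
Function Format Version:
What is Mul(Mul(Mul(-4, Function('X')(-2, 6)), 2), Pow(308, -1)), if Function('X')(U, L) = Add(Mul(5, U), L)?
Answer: Rational(8, 77) ≈ 0.10390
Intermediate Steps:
Function('X')(U, L) = Add(L, Mul(5, U))
Mul(Mul(Mul(-4, Function('X')(-2, 6)), 2), Pow(308, -1)) = Mul(Mul(Mul(-4, Add(6, Mul(5, -2))), 2), Pow(308, -1)) = Mul(Mul(Mul(-4, Add(6, -10)), 2), Rational(1, 308)) = Mul(Mul(Mul(-4, -4), 2), Rational(1, 308)) = Mul(Mul(16, 2), Rational(1, 308)) = Mul(32, Rational(1, 308)) = Rational(8, 77)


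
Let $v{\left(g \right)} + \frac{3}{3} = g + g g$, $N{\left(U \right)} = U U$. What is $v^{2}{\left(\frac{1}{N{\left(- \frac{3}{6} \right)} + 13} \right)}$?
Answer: $\frac{6661561}{7890481} \approx 0.84425$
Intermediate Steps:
$N{\left(U \right)} = U^{2}$
$v{\left(g \right)} = -1 + g + g^{2}$ ($v{\left(g \right)} = -1 + \left(g + g g\right) = -1 + \left(g + g^{2}\right) = -1 + g + g^{2}$)
$v^{2}{\left(\frac{1}{N{\left(- \frac{3}{6} \right)} + 13} \right)} = \left(-1 + \frac{1}{\left(- \frac{3}{6}\right)^{2} + 13} + \left(\frac{1}{\left(- \frac{3}{6}\right)^{2} + 13}\right)^{2}\right)^{2} = \left(-1 + \frac{1}{\left(\left(-3\right) \frac{1}{6}\right)^{2} + 13} + \left(\frac{1}{\left(\left(-3\right) \frac{1}{6}\right)^{2} + 13}\right)^{2}\right)^{2} = \left(-1 + \frac{1}{\left(- \frac{1}{2}\right)^{2} + 13} + \left(\frac{1}{\left(- \frac{1}{2}\right)^{2} + 13}\right)^{2}\right)^{2} = \left(-1 + \frac{1}{\frac{1}{4} + 13} + \left(\frac{1}{\frac{1}{4} + 13}\right)^{2}\right)^{2} = \left(-1 + \frac{1}{\frac{53}{4}} + \left(\frac{1}{\frac{53}{4}}\right)^{2}\right)^{2} = \left(-1 + \frac{4}{53} + \left(\frac{4}{53}\right)^{2}\right)^{2} = \left(-1 + \frac{4}{53} + \frac{16}{2809}\right)^{2} = \left(- \frac{2581}{2809}\right)^{2} = \frac{6661561}{7890481}$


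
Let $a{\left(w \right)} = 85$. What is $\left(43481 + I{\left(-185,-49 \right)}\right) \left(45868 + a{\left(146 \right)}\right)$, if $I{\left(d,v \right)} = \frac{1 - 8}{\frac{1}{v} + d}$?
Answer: $\frac{18114630736817}{9066} \approx 1.9981 \cdot 10^{9}$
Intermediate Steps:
$I{\left(d,v \right)} = - \frac{7}{d + \frac{1}{v}}$
$\left(43481 + I{\left(-185,-49 \right)}\right) \left(45868 + a{\left(146 \right)}\right) = \left(43481 - - \frac{343}{1 - -9065}\right) \left(45868 + 85\right) = \left(43481 - - \frac{343}{1 + 9065}\right) 45953 = \left(43481 - - \frac{343}{9066}\right) 45953 = \left(43481 - \left(-343\right) \frac{1}{9066}\right) 45953 = \left(43481 + \frac{343}{9066}\right) 45953 = \frac{394199089}{9066} \cdot 45953 = \frac{18114630736817}{9066}$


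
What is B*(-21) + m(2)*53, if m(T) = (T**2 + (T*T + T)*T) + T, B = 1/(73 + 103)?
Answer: 167883/176 ≈ 953.88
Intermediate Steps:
B = 1/176 ≈ 0.0056818
m(T) = T + T**2 + T*(T + T**2) (m(T) = (T**2 + (T**2 + T)*T) + T = (T**2 + (T + T**2)*T) + T = (T**2 + T*(T + T**2)) + T = T + T**2 + T*(T + T**2))
B*(-21) + m(2)*53 = (1/176)*(-21) + (2*(1 + 2**2 + 2*2))*53 = -21/176 + (2*(1 + 4 + 4))*53 = -21/176 + (2*9)*53 = -21/176 + 18*53 = -21/176 + 954 = 167883/176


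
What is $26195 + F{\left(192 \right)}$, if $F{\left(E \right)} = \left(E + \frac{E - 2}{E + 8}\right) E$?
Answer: $\frac{316207}{5} \approx 63241.0$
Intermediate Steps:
$F{\left(E \right)} = E \left(E + \frac{-2 + E}{8 + E}\right)$ ($F{\left(E \right)} = \left(E + \frac{-2 + E}{8 + E}\right) E = E \left(E + \frac{-2 + E}{8 + E}\right)$)
$26195 + F{\left(192 \right)} = 26195 + \frac{192 \left(-2 + 192^{2} + 9 \cdot 192\right)}{8 + 192} = 26195 + \frac{192 \left(-2 + 36864 + 1728\right)}{200} = 26195 + 192 \cdot \frac{1}{200} \cdot 38590 = 26195 + \frac{185232}{5} = \frac{316207}{5}$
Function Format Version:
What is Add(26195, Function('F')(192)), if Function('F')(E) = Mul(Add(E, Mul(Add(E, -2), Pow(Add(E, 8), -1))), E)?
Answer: Rational(316207, 5) ≈ 63241.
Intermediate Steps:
Function('F')(E) = Mul(E, Add(E, Mul(Pow(Add(8, E), -1), Add(-2, E)))) (Function('F')(E) = Mul(Add(E, Mul(Add(-2, E), Pow(Add(8, E), -1))), E) = Mul(Add(E, Mul(Pow(Add(8, E), -1), Add(-2, E))), E) = Mul(E, Add(E, Mul(Pow(Add(8, E), -1), Add(-2, E)))))
Add(26195, Function('F')(192)) = Add(26195, Mul(192, Pow(Add(8, 192), -1), Add(-2, Pow(192, 2), Mul(9, 192)))) = Add(26195, Mul(192, Pow(200, -1), Add(-2, 36864, 1728))) = Add(26195, Mul(192, Rational(1, 200), 38590)) = Add(26195, Rational(185232, 5)) = Rational(316207, 5)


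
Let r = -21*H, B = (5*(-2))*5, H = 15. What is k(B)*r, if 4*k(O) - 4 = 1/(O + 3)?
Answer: -58905/188 ≈ -313.32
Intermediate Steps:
B = -50 (B = -10*5 = -50)
r = -315 (r = -21*15 = -315)
k(O) = 1 + 1/(4*(3 + O)) (k(O) = 1 + 1/(4*(O + 3)) = 1 + 1/(4*(3 + O)))
k(B)*r = ((13/4 - 50)/(3 - 50))*(-315) = (-187/4/(-47))*(-315) = -1/47*(-187/4)*(-315) = (187/188)*(-315) = -58905/188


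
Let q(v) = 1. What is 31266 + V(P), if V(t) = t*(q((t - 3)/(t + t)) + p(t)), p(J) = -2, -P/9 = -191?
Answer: 29547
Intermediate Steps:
P = 1719 (P = -9*(-191) = 1719)
V(t) = -t (V(t) = t*(1 - 2) = t*(-1) = -t)
31266 + V(P) = 31266 - 1*1719 = 31266 - 1719 = 29547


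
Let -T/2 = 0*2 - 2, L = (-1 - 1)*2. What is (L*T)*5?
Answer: -80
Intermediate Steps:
L = -4 (L = -2*2 = -4)
T = 4 (T = -2*(0*2 - 2) = -2*(0 - 2) = -2*(-2) = 4)
(L*T)*5 = -4*4*5 = -16*5 = -80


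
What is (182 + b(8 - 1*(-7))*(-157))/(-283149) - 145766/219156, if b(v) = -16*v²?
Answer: -27530059121/10342300374 ≈ -2.6619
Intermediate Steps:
(182 + b(8 - 1*(-7))*(-157))/(-283149) - 145766/219156 = (182 - 16*(8 - 1*(-7))²*(-157))/(-283149) - 145766/219156 = (182 - 16*(8 + 7)²*(-157))*(-1/283149) - 145766*1/219156 = (182 - 16*15²*(-157))*(-1/283149) - 72883/109578 = (182 - 16*225*(-157))*(-1/283149) - 72883/109578 = (182 - 3600*(-157))*(-1/283149) - 72883/109578 = (182 + 565200)*(-1/283149) - 72883/109578 = 565382*(-1/283149) - 72883/109578 = -565382/283149 - 72883/109578 = -27530059121/10342300374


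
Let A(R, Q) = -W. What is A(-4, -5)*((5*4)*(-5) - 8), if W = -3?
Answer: -324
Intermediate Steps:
A(R, Q) = 3 (A(R, Q) = -1*(-3) = 3)
A(-4, -5)*((5*4)*(-5) - 8) = 3*((5*4)*(-5) - 8) = 3*(20*(-5) - 8) = 3*(-100 - 8) = 3*(-108) = -324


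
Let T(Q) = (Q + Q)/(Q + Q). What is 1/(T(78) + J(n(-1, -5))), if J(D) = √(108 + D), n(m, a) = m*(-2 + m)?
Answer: -1/110 + √111/110 ≈ 0.086688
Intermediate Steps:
T(Q) = 1 (T(Q) = (2*Q)/((2*Q)) = (2*Q)*(1/(2*Q)) = 1)
1/(T(78) + J(n(-1, -5))) = 1/(1 + √(108 - (-2 - 1))) = 1/(1 + √(108 - 1*(-3))) = 1/(1 + √(108 + 3)) = 1/(1 + √111)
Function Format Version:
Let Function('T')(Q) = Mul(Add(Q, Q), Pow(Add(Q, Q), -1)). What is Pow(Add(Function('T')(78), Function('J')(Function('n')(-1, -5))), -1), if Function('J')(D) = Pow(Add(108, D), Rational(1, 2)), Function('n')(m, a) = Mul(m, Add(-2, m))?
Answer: Add(Rational(-1, 110), Mul(Rational(1, 110), Pow(111, Rational(1, 2)))) ≈ 0.086688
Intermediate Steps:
Function('T')(Q) = 1 (Function('T')(Q) = Mul(Mul(2, Q), Pow(Mul(2, Q), -1)) = Mul(Mul(2, Q), Mul(Rational(1, 2), Pow(Q, -1))) = 1)
Pow(Add(Function('T')(78), Function('J')(Function('n')(-1, -5))), -1) = Pow(Add(1, Pow(Add(108, Mul(-1, Add(-2, -1))), Rational(1, 2))), -1) = Pow(Add(1, Pow(Add(108, Mul(-1, -3)), Rational(1, 2))), -1) = Pow(Add(1, Pow(Add(108, 3), Rational(1, 2))), -1) = Pow(Add(1, Pow(111, Rational(1, 2))), -1)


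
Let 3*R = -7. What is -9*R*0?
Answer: 0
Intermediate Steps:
R = -7/3 (R = (⅓)*(-7) = -7/3 ≈ -2.3333)
-9*R*0 = -9*(-7/3)*0 = 21*0 = 0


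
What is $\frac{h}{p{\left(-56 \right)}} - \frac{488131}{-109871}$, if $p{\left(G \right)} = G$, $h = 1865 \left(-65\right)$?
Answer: $\frac{13346447311}{6152776} \approx 2169.2$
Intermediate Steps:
$h = -121225$
$\frac{h}{p{\left(-56 \right)}} - \frac{488131}{-109871} = - \frac{121225}{-56} - \frac{488131}{-109871} = \left(-121225\right) \left(- \frac{1}{56}\right) - - \frac{488131}{109871} = \frac{121225}{56} + \frac{488131}{109871} = \frac{13346447311}{6152776}$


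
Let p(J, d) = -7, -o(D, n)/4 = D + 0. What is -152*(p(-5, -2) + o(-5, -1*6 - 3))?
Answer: -1976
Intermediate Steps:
o(D, n) = -4*D (o(D, n) = -4*(D + 0) = -4*D)
-152*(p(-5, -2) + o(-5, -1*6 - 3)) = -152*(-7 - 4*(-5)) = -152*(-7 + 20) = -152*13 = -1976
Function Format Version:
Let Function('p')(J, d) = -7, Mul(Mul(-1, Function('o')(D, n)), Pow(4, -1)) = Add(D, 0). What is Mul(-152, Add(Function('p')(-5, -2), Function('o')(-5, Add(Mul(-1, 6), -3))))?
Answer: -1976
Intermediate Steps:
Function('o')(D, n) = Mul(-4, D) (Function('o')(D, n) = Mul(-4, Add(D, 0)) = Mul(-4, D))
Mul(-152, Add(Function('p')(-5, -2), Function('o')(-5, Add(Mul(-1, 6), -3)))) = Mul(-152, Add(-7, Mul(-4, -5))) = Mul(-152, Add(-7, 20)) = Mul(-152, 13) = -1976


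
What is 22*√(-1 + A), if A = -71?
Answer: 132*I*√2 ≈ 186.68*I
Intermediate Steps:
22*√(-1 + A) = 22*√(-1 - 71) = 22*√(-72) = 22*(6*I*√2) = 132*I*√2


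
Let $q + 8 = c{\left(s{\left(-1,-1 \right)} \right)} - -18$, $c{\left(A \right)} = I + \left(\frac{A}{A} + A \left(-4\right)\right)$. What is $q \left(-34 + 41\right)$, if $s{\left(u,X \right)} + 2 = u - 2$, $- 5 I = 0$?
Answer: $217$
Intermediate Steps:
$I = 0$ ($I = \left(- \frac{1}{5}\right) 0 = 0$)
$s{\left(u,X \right)} = -4 + u$ ($s{\left(u,X \right)} = -2 + \left(u - 2\right) = -2 + \left(-2 + u\right) = -4 + u$)
$c{\left(A \right)} = 1 - 4 A$ ($c{\left(A \right)} = 0 + \left(\frac{A}{A} + A \left(-4\right)\right) = 0 - \left(-1 + 4 A\right) = 1 - 4 A$)
$q = 31$ ($q = -8 - \left(-19 + 4 \left(-4 - 1\right)\right) = -8 + \left(\left(1 - -20\right) + 18\right) = -8 + \left(\left(1 + 20\right) + 18\right) = -8 + \left(21 + 18\right) = -8 + 39 = 31$)
$q \left(-34 + 41\right) = 31 \left(-34 + 41\right) = 31 \cdot 7 = 217$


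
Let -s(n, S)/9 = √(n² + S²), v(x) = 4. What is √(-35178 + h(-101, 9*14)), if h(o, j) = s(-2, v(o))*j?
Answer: √(-35178 - 2268*√5) ≈ 200.62*I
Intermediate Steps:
s(n, S) = -9*√(S² + n²) (s(n, S) = -9*√(n² + S²) = -9*√(S² + n²))
h(o, j) = -18*j*√5 (h(o, j) = (-9*√(4² + (-2)²))*j = (-9*√(16 + 4))*j = (-18*√5)*j = -18*j*√5)
√(-35178 + h(-101, 9*14)) = √(-35178 - 18*9*14*√5) = √(-35178 - 18*126*√5) = √(-35178 - 2268*√5)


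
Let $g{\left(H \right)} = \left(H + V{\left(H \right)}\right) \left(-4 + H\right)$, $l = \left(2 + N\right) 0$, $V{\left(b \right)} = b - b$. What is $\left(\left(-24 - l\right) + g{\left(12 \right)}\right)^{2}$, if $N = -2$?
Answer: $5184$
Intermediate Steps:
$V{\left(b \right)} = 0$
$l = 0$ ($l = \left(2 - 2\right) 0 = 0 \cdot 0 = 0$)
$g{\left(H \right)} = H \left(-4 + H\right)$ ($g{\left(H \right)} = \left(H + 0\right) \left(-4 + H\right) = H \left(-4 + H\right)$)
$\left(\left(-24 - l\right) + g{\left(12 \right)}\right)^{2} = \left(\left(-24 - 0\right) + 12 \left(-4 + 12\right)\right)^{2} = \left(\left(-24 + 0\right) + 12 \cdot 8\right)^{2} = \left(-24 + 96\right)^{2} = 72^{2} = 5184$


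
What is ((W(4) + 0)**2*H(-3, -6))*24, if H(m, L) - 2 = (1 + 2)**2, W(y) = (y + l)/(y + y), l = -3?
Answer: 33/8 ≈ 4.1250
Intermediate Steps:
W(y) = (-3 + y)/(2*y) (W(y) = (y - 3)/(y + y) = (-3 + y)/((2*y)) = (-3 + y)*(1/(2*y)) = (-3 + y)/(2*y))
H(m, L) = 11 (H(m, L) = 2 + (1 + 2)**2 = 2 + 3**2 = 2 + 9 = 11)
((W(4) + 0)**2*H(-3, -6))*24 = (((1/2)*(-3 + 4)/4 + 0)**2*11)*24 = (((1/2)*(1/4)*1 + 0)**2*11)*24 = ((1/8 + 0)**2*11)*24 = ((1/8)**2*11)*24 = ((1/64)*11)*24 = (11/64)*24 = 33/8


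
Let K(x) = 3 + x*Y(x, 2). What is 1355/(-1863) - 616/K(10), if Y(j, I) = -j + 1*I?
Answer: 13549/1863 ≈ 7.2727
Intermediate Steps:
Y(j, I) = I - j (Y(j, I) = -j + I = I - j)
K(x) = 3 + x*(2 - x)
1355/(-1863) - 616/K(10) = 1355/(-1863) - 616/(3 - 1*10*(-2 + 10)) = 1355*(-1/1863) - 616/(3 - 1*10*8) = -1355/1863 - 616/(3 - 80) = -1355/1863 - 616/(-77) = -1355/1863 - 616*(-1/77) = -1355/1863 + 8 = 13549/1863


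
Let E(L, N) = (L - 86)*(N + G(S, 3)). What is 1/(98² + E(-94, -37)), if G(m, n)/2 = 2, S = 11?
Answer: 1/15544 ≈ 6.4334e-5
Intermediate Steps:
G(m, n) = 4 (G(m, n) = 2*2 = 4)
E(L, N) = (-86 + L)*(4 + N) (E(L, N) = (L - 86)*(N + 4) = (-86 + L)*(4 + N))
1/(98² + E(-94, -37)) = 1/(98² + (-344 - 86*(-37) + 4*(-94) - 94*(-37))) = 1/(9604 + (-344 + 3182 - 376 + 3478)) = 1/(9604 + 5940) = 1/15544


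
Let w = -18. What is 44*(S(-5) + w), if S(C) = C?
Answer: -1012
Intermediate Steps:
44*(S(-5) + w) = 44*(-5 - 18) = 44*(-23) = -1012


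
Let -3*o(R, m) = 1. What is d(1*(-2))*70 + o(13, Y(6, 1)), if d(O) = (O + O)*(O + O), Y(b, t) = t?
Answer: 3359/3 ≈ 1119.7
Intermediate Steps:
o(R, m) = -⅓ (o(R, m) = -⅓*1 = -⅓)
d(O) = 4*O² (d(O) = (2*O)*(2*O) = 4*O²)
d(1*(-2))*70 + o(13, Y(6, 1)) = (4*(1*(-2))²)*70 - ⅓ = (4*(-2)²)*70 - ⅓ = (4*4)*70 - ⅓ = 16*70 - ⅓ = 1120 - ⅓ = 3359/3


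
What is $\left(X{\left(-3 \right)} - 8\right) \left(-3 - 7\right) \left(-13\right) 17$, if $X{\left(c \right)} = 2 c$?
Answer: $-30940$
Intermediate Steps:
$\left(X{\left(-3 \right)} - 8\right) \left(-3 - 7\right) \left(-13\right) 17 = \left(2 \left(-3\right) - 8\right) \left(-3 - 7\right) \left(-13\right) 17 = \left(-6 - 8\right) \left(-10\right) \left(-13\right) 17 = \left(-14\right) \left(-10\right) \left(-13\right) 17 = 140 \left(-13\right) 17 = \left(-1820\right) 17 = -30940$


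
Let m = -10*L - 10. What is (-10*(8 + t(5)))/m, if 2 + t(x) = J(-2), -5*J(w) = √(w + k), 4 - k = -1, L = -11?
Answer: -⅗ + √3/50 ≈ -0.56536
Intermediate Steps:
k = 5 (k = 4 - 1*(-1) = 4 + 1 = 5)
J(w) = -√(5 + w)/5 (J(w) = -√(w + 5)/5 = -√(5 + w)/5)
t(x) = -2 - √3/5 (t(x) = -2 - √(5 - 2)/5 = -2 - √3/5)
m = 100 (m = -10*(-11) - 10 = 110 - 10 = 100)
(-10*(8 + t(5)))/m = -10*(8 + (-2 - √3/5))/100 = -10*(6 - √3/5)*(1/100) = (-60 + 2*√3)*(1/100) = -⅗ + √3/50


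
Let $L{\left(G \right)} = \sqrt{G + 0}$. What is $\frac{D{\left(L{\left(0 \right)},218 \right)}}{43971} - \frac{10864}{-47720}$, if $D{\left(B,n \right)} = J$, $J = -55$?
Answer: $\frac{59384543}{262287015} \approx 0.22641$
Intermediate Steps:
$L{\left(G \right)} = \sqrt{G}$
$D{\left(B,n \right)} = -55$
$\frac{D{\left(L{\left(0 \right)},218 \right)}}{43971} - \frac{10864}{-47720} = - \frac{55}{43971} - \frac{10864}{-47720} = \left(-55\right) \frac{1}{43971} - - \frac{1358}{5965} = - \frac{55}{43971} + \frac{1358}{5965} = \frac{59384543}{262287015}$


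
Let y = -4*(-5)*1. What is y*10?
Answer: 200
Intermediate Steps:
y = 20 (y = 20*1 = 20)
y*10 = 20*10 = 200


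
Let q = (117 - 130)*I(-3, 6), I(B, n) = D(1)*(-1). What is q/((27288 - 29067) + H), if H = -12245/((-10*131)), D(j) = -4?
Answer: 13624/463649 ≈ 0.029384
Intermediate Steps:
I(B, n) = 4 (I(B, n) = -4*(-1) = 4)
q = -52 (q = (117 - 130)*4 = -13*4 = -52)
H = 2449/262 (H = -12245/(-1310) = -12245*(-1/1310) = 2449/262 ≈ 9.3473)
q/((27288 - 29067) + H) = -52/((27288 - 29067) + 2449/262) = -52/(-1779 + 2449/262) = -52/(-463649/262) = -52*(-262/463649) = 13624/463649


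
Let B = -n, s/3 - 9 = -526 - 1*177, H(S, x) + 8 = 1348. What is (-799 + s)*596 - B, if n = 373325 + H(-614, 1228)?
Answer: -1342411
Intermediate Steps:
H(S, x) = 1340 (H(S, x) = -8 + 1348 = 1340)
s = -2082 (s = 27 + 3*(-526 - 1*177) = 27 + 3*(-526 - 177) = 27 + 3*(-703) = 27 - 2109 = -2082)
n = 374665 (n = 373325 + 1340 = 374665)
B = -374665 (B = -1*374665 = -374665)
(-799 + s)*596 - B = (-799 - 2082)*596 - 1*(-374665) = -2881*596 + 374665 = -1717076 + 374665 = -1342411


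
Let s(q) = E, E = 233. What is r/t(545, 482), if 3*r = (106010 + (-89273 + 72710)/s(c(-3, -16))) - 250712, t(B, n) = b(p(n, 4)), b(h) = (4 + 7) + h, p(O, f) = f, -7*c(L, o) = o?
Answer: -11244043/3495 ≈ -3217.2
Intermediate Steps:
c(L, o) = -o/7
s(q) = 233
b(h) = 11 + h
t(B, n) = 15 (t(B, n) = 11 + 4 = 15)
r = -11244043/233 (r = ((106010 + (-89273 + 72710)/233) - 250712)/3 = ((106010 - 16563*1/233) - 250712)/3 = ((106010 - 16563/233) - 250712)/3 = (24683767/233 - 250712)/3 = (1/3)*(-33732129/233) = -11244043/233 ≈ -48258.)
r/t(545, 482) = -11244043/233/15 = -11244043/233*1/15 = -11244043/3495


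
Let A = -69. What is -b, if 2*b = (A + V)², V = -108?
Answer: -31329/2 ≈ -15665.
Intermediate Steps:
b = 31329/2 (b = (-69 - 108)²/2 = (½)*(-177)² = (½)*31329 = 31329/2 ≈ 15665.)
-b = -1*31329/2 = -31329/2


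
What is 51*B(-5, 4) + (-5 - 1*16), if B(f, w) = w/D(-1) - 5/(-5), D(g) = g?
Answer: -174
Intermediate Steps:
B(f, w) = 1 - w (B(f, w) = w/(-1) - 5/(-5) = w*(-1) - 5*(-⅕) = -w + 1 = 1 - w)
51*B(-5, 4) + (-5 - 1*16) = 51*(1 - 1*4) + (-5 - 1*16) = 51*(1 - 4) + (-5 - 16) = 51*(-3) - 21 = -153 - 21 = -174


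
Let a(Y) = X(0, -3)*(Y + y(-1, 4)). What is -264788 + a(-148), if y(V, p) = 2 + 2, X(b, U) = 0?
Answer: -264788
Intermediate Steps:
y(V, p) = 4
a(Y) = 0 (a(Y) = 0*(Y + 4) = 0*(4 + Y) = 0)
-264788 + a(-148) = -264788 + 0 = -264788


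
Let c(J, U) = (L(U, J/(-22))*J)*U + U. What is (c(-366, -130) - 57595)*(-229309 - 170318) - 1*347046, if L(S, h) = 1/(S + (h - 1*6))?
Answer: 2345969257449/101 ≈ 2.3227e+10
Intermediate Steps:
L(S, h) = 1/(-6 + S + h) (L(S, h) = 1/(S + (h - 6)) = 1/(S + (-6 + h)) = 1/(-6 + S + h))
c(J, U) = U + J*U/(-6 + U - J/22) (c(J, U) = (J/(-6 + U + J/(-22)))*U + U = (J/(-6 + U + J*(-1/22)))*U + U = (J/(-6 + U - J/22))*U + U = J*U/(-6 + U - J/22) + U = U + J*U/(-6 + U - J/22))
(c(-366, -130) - 57595)*(-229309 - 170318) - 1*347046 = (-130*(132 - 22*(-130) - 21*(-366))/(132 - 366 - 22*(-130)) - 57595)*(-229309 - 170318) - 1*347046 = (-130*(132 + 2860 + 7686)/(132 - 366 + 2860) - 57595)*(-399627) - 347046 = (-130*10678/2626 - 57595)*(-399627) - 347046 = (-130*1/2626*10678 - 57595)*(-399627) - 347046 = (-53390/101 - 57595)*(-399627) - 347046 = -5870485/101*(-399627) - 347046 = 2346004309095/101 - 347046 = 2345969257449/101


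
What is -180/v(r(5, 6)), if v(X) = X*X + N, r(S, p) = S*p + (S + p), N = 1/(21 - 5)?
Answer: -2880/26897 ≈ -0.10708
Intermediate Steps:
N = 1/16 ≈ 0.062500
r(S, p) = S + p + S*p
v(X) = 1/16 + X² (v(X) = X*X + 1/16 = X² + 1/16 = 1/16 + X²)
-180/v(r(5, 6)) = -180/(1/16 + (5 + 6 + 5*6)²) = -180/(1/16 + (5 + 6 + 30)²) = -180/(1/16 + 41²) = -180/(1/16 + 1681) = -180/26897/16 = -180*16/26897 = -2880/26897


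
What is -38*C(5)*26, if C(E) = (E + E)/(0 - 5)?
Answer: 1976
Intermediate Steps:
C(E) = -2*E/5 (C(E) = (2*E)/(-5) = (2*E)*(-⅕) = -2*E/5)
-38*C(5)*26 = -(-76)*5/5*26 = -38*(-2)*26 = 76*26 = 1976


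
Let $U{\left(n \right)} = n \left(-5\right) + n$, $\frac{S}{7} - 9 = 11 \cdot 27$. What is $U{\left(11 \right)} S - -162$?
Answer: $-94086$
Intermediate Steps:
$S = 2142$ ($S = 63 + 7 \cdot 11 \cdot 27 = 63 + 7 \cdot 297 = 63 + 2079 = 2142$)
$U{\left(n \right)} = - 4 n$ ($U{\left(n \right)} = - 5 n + n = - 4 n$)
$U{\left(11 \right)} S - -162 = \left(-4\right) 11 \cdot 2142 - -162 = \left(-44\right) 2142 + 162 = -94248 + 162 = -94086$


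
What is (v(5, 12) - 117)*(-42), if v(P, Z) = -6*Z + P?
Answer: 7728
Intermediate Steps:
v(P, Z) = P - 6*Z
(v(5, 12) - 117)*(-42) = ((5 - 6*12) - 117)*(-42) = ((5 - 72) - 117)*(-42) = (-67 - 117)*(-42) = -184*(-42) = 7728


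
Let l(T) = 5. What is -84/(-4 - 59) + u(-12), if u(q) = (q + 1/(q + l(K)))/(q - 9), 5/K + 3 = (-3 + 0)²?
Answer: 281/147 ≈ 1.9116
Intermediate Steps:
K = ⅚ (K = 5/(-3 + (-3 + 0)²) = 5/(-3 + (-3)²) = 5/(-3 + 9) = 5/6 = 5*(⅙) = ⅚ ≈ 0.83333)
u(q) = (q + 1/(5 + q))/(-9 + q) (u(q) = (q + 1/(q + 5))/(q - 9) = (q + 1/(5 + q))/(-9 + q))
-84/(-4 - 59) + u(-12) = -84/(-4 - 59) + (1 + (-12)² + 5*(-12))/(-45 + (-12)² - 4*(-12)) = -84/(-63) + (1 + 144 - 60)/(-45 + 144 + 48) = -84*(-1/63) + 85/147 = 4/3 + (1/147)*85 = 4/3 + 85/147 = 281/147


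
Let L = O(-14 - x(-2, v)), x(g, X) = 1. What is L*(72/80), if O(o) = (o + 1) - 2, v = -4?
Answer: -72/5 ≈ -14.400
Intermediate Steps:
O(o) = -1 + o (O(o) = (1 + o) - 2 = -1 + o)
L = -16 (L = -1 + (-14 - 1*1) = -1 + (-14 - 1) = -1 - 15 = -16)
L*(72/80) = -1152/80 = -16*9/10 = -72/5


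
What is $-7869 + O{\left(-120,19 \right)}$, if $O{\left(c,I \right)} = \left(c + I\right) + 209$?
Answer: $-7761$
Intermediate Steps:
$O{\left(c,I \right)} = 209 + I + c$ ($O{\left(c,I \right)} = \left(I + c\right) + 209 = 209 + I + c$)
$-7869 + O{\left(-120,19 \right)} = -7869 + \left(209 + 19 - 120\right) = -7869 + 108 = -7761$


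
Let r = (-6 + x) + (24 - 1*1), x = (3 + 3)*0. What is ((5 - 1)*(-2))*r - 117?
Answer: -253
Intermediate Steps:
x = 0 (x = 6*0 = 0)
r = 17 (r = (-6 + 0) + (24 - 1*1) = -6 + (24 - 1) = -6 + 23 = 17)
((5 - 1)*(-2))*r - 117 = ((5 - 1)*(-2))*17 - 117 = (4*(-2))*17 - 117 = -8*17 - 117 = -136 - 117 = -253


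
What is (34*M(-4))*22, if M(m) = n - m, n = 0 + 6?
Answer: 7480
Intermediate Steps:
n = 6
M(m) = 6 - m
(34*M(-4))*22 = (34*(6 - 1*(-4)))*22 = (34*(6 + 4))*22 = (34*10)*22 = 340*22 = 7480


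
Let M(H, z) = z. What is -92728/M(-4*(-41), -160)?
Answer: 11591/20 ≈ 579.55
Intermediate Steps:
-92728/M(-4*(-41), -160) = -92728/(-160) = -92728*(-1/160) = 11591/20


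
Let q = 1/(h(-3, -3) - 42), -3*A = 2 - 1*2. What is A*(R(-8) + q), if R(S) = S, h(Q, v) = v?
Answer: 0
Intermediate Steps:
A = 0 (A = -(2 - 1*2)/3 = -(2 - 2)/3 = -1/3*0 = 0)
q = -1/45 (q = 1/(-3 - 42) = 1/(-45) = -1/45 ≈ -0.022222)
A*(R(-8) + q) = 0*(-8 - 1/45) = 0*(-361/45) = 0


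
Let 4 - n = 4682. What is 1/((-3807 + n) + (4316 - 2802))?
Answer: -1/6971 ≈ -0.00014345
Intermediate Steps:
n = -4678 (n = 4 - 1*4682 = 4 - 4682 = -4678)
1/((-3807 + n) + (4316 - 2802)) = 1/((-3807 - 4678) + (4316 - 2802)) = 1/(-8485 + 1514) = 1/(-6971) = -1/6971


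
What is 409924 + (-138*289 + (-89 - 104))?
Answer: 369849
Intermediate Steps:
409924 + (-138*289 + (-89 - 104)) = 409924 + (-39882 - 193) = 409924 - 40075 = 369849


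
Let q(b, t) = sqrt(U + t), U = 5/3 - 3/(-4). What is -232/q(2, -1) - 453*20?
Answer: -9060 - 464*sqrt(51)/17 ≈ -9254.9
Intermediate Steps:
U = 29/12 (U = 5*(1/3) - 3*(-1/4) = 5/3 + 3/4 = 29/12 ≈ 2.4167)
q(b, t) = sqrt(29/12 + t)
-232/q(2, -1) - 453*20 = -232*6/sqrt(87 + 36*(-1)) - 453*20 = -232*6/sqrt(87 - 36) - 9060 = -232*2*sqrt(51)/17 - 9060 = -464*sqrt(51)/17 - 9060 = -9060 - 464*sqrt(51)/17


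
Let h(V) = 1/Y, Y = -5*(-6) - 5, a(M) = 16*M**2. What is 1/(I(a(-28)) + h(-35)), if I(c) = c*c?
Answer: 25/3933798401 ≈ 6.3552e-9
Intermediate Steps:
Y = 25 (Y = 30 - 5 = 25)
I(c) = c**2
h(V) = 1/25
1/(I(a(-28)) + h(-35)) = 1/((16*(-28)**2)**2 + 1/25) = 1/((16*784)**2 + 1/25) = 1/(12544**2 + 1/25) = 1/(157351936 + 1/25) = 1/(3933798401/25) = 25/3933798401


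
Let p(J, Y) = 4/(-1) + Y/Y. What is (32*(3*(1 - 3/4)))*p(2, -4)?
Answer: -72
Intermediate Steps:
p(J, Y) = -3 (p(J, Y) = 4*(-1) + 1 = -4 + 1 = -3)
(32*(3*(1 - 3/4)))*p(2, -4) = (32*(3*(1 - 3/4)))*(-3) = (32*(3*(1 - 3*¼)))*(-3) = (32*(3*(1 - ¾)))*(-3) = (32*(3*(¼)))*(-3) = (32*(¾))*(-3) = 24*(-3) = -72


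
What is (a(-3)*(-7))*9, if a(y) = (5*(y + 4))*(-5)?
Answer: 1575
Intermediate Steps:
a(y) = -100 - 25*y (a(y) = (5*(4 + y))*(-5) = (20 + 5*y)*(-5) = -100 - 25*y)
(a(-3)*(-7))*9 = ((-100 - 25*(-3))*(-7))*9 = ((-100 + 75)*(-7))*9 = -25*(-7)*9 = 175*9 = 1575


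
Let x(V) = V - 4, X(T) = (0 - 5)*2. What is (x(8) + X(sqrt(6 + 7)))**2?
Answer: 36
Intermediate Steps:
X(T) = -10 (X(T) = -5*2 = -10)
x(V) = -4 + V
(x(8) + X(sqrt(6 + 7)))**2 = ((-4 + 8) - 10)**2 = (4 - 10)**2 = (-6)**2 = 36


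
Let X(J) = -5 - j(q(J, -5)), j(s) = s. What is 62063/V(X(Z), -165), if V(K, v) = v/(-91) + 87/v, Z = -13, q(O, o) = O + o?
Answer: 310625315/6436 ≈ 48264.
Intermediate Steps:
X(J) = -J (X(J) = -5 - (J - 5) = -5 - (-5 + J) = -5 + (5 - J) = -J)
V(K, v) = 87/v - v/91 (V(K, v) = v*(-1/91) + 87/v = -v/91 + 87/v = 87/v - v/91)
62063/V(X(Z), -165) = 62063/(87/(-165) - 1/91*(-165)) = 62063/(87*(-1/165) + 165/91) = 62063/(-29/55 + 165/91) = 62063/(6436/5005) = 62063*(5005/6436) = 310625315/6436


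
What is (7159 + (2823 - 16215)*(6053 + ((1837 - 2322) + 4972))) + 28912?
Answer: -141115609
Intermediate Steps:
(7159 + (2823 - 16215)*(6053 + ((1837 - 2322) + 4972))) + 28912 = (7159 - 13392*(6053 + (-485 + 4972))) + 28912 = (7159 - 13392*(6053 + 4487)) + 28912 = (7159 - 13392*10540) + 28912 = (7159 - 141151680) + 28912 = -141144521 + 28912 = -141115609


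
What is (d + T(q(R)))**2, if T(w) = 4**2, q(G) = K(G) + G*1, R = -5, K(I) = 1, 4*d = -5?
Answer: 3481/16 ≈ 217.56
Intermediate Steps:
d = -5/4 (d = (1/4)*(-5) = -5/4 ≈ -1.2500)
q(G) = 1 + G (q(G) = 1 + G*1 = 1 + G)
T(w) = 16
(d + T(q(R)))**2 = (-5/4 + 16)**2 = (59/4)**2 = 3481/16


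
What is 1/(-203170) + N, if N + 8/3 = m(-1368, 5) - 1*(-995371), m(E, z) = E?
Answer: 605853143167/609510 ≈ 9.9400e+5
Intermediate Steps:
N = 2982001/3 (N = -8/3 + (-1368 - 1*(-995371)) = -8/3 + (-1368 + 995371) = -8/3 + 994003 = 2982001/3 ≈ 9.9400e+5)
1/(-203170) + N = 1/(-203170) + 2982001/3 = -1/203170 + 2982001/3 = 605853143167/609510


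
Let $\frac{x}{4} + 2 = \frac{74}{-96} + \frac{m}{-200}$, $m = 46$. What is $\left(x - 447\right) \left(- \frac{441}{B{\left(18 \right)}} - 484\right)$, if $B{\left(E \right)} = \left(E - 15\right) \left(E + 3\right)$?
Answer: $\frac{67611191}{300} \approx 2.2537 \cdot 10^{5}$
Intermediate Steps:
$x = - \frac{3601}{300}$ ($x = -8 + 4 \left(\frac{74}{-96} + \frac{46}{-200}\right) = -8 + 4 \left(74 \left(- \frac{1}{96}\right) + 46 \left(- \frac{1}{200}\right)\right) = -8 + 4 \left(- \frac{37}{48} - \frac{23}{100}\right) = -8 + 4 \left(- \frac{1201}{1200}\right) = -8 - \frac{1201}{300} = - \frac{3601}{300} \approx -12.003$)
$B{\left(E \right)} = \left(-15 + E\right) \left(3 + E\right)$
$\left(x - 447\right) \left(- \frac{441}{B{\left(18 \right)}} - 484\right) = \left(- \frac{3601}{300} - 447\right) \left(- \frac{441}{-45 + 18^{2} - 216} - 484\right) = - \frac{137701 \left(- \frac{441}{-45 + 324 - 216} - 484\right)}{300} = - \frac{137701 \left(- \frac{441}{63} - 484\right)}{300} = - \frac{137701 \left(\left(-441\right) \frac{1}{63} - 484\right)}{300} = - \frac{137701 \left(-7 - 484\right)}{300} = \left(- \frac{137701}{300}\right) \left(-491\right) = \frac{67611191}{300}$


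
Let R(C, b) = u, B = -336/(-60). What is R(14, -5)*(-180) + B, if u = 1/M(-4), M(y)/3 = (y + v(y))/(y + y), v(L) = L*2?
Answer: -172/5 ≈ -34.400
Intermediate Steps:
v(L) = 2*L
B = 28/5 (B = -336*(-1/60) = 28/5 ≈ 5.6000)
M(y) = 9/2 (M(y) = 3*((y + 2*y)/(y + y)) = 3*((3*y)/((2*y))) = 3*((3*y)*(1/(2*y))) = 3*(3/2) = 9/2)
u = 2/9 (u = 1/(9/2) = 2/9 ≈ 0.22222)
R(C, b) = 2/9
R(14, -5)*(-180) + B = (2/9)*(-180) + 28/5 = -40 + 28/5 = -172/5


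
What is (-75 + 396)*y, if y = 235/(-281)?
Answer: -75435/281 ≈ -268.45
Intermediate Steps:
y = -235/281 (y = 235*(-1/281) = -235/281 ≈ -0.83630)
(-75 + 396)*y = (-75 + 396)*(-235/281) = 321*(-235/281) = -75435/281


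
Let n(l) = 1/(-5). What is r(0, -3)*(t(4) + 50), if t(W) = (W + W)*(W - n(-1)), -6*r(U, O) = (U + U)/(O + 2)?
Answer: 0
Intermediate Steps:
n(l) = -1/5
r(U, O) = -U/(3*(2 + O)) (r(U, O) = -(U + U)/(6*(O + 2)) = -2*U/(6*(2 + O)) = -U/(3*(2 + O)))
t(W) = 2*W*(1/5 + W) (t(W) = (W + W)*(W - 1*(-1/5)) = (2*W)*(W + 1/5) = (2*W)*(1/5 + W) = 2*W*(1/5 + W))
r(0, -3)*(t(4) + 50) = (-1*0/(6 + 3*(-3)))*((2/5)*4*(1 + 5*4) + 50) = (-1*0/(6 - 9))*((2/5)*4*(1 + 20) + 50) = (-1*0/(-3))*((2/5)*4*21 + 50) = (-1*0*(-1/3))*(168/5 + 50) = 0*(418/5) = 0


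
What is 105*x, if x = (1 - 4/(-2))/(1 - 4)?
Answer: -105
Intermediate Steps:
x = -1 (x = (1 - 4*(-1/2))/(-3) = (1 + 2)*(-1/3) = 3*(-1/3) = -1)
105*x = 105*(-1) = -105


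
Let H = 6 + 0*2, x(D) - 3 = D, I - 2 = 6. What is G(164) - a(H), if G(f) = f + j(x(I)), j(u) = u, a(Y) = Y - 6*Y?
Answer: 205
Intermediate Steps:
I = 8 (I = 2 + 6 = 8)
x(D) = 3 + D
H = 6 (H = 6 + 0 = 6)
a(Y) = -5*Y
G(f) = 11 + f (G(f) = f + (3 + 8) = f + 11 = 11 + f)
G(164) - a(H) = (11 + 164) - (-5)*6 = 175 - 1*(-30) = 175 + 30 = 205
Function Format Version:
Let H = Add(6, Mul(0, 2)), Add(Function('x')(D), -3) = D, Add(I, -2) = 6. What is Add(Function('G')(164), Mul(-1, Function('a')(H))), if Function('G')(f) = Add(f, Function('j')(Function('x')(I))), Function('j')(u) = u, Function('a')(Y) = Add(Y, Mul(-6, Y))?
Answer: 205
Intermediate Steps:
I = 8 (I = Add(2, 6) = 8)
Function('x')(D) = Add(3, D)
H = 6 (H = Add(6, 0) = 6)
Function('a')(Y) = Mul(-5, Y)
Function('G')(f) = Add(11, f) (Function('G')(f) = Add(f, Add(3, 8)) = Add(f, 11) = Add(11, f))
Add(Function('G')(164), Mul(-1, Function('a')(H))) = Add(Add(11, 164), Mul(-1, Mul(-5, 6))) = Add(175, Mul(-1, -30)) = Add(175, 30) = 205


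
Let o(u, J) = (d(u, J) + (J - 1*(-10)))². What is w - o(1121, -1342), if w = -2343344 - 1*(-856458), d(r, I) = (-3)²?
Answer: -3237215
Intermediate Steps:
d(r, I) = 9
o(u, J) = (19 + J)² (o(u, J) = (9 + (J - 1*(-10)))² = (9 + (J + 10))² = (9 + (10 + J))² = (19 + J)²)
w = -1486886 (w = -2343344 + 856458 = -1486886)
w - o(1121, -1342) = -1486886 - (19 - 1342)² = -1486886 - 1*(-1323)² = -1486886 - 1*1750329 = -1486886 - 1750329 = -3237215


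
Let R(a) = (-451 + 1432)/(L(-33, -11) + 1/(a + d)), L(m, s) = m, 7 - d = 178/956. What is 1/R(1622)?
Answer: -25692431/763780113 ≈ -0.033639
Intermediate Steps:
d = 3257/478 (d = 7 - 178/956 = 7 - 1*89/478 = 7 - 89/478 = 3257/478 ≈ 6.8138)
R(a) = 981/(-33 + 1/(3257/478 + a)) (R(a) = (-451 + 1432)/(-33 + 1/(a + 3257/478)) = 981/(-33 + 1/(3257/478 + a)))
1/R(1622) = 1/(981*(3257 + 478*1622)/(-107003 - 15774*1622)) = 1/(981*(3257 + 775316)/(-107003 - 25585428)) = 1/(981*778573/(-25692431)) = 1/(981*(-1/25692431)*778573) = 1/(-763780113/25692431) = -25692431/763780113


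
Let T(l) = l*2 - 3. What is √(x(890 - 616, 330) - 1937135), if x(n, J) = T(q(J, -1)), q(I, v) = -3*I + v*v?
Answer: 2*I*√484779 ≈ 1392.5*I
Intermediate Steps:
q(I, v) = v² - 3*I (q(I, v) = -3*I + v² = v² - 3*I)
T(l) = -3 + 2*l (T(l) = 2*l - 3 = -3 + 2*l)
x(n, J) = -1 - 6*J (x(n, J) = -3 + 2*((-1)² - 3*J) = -3 + 2*(1 - 3*J) = -3 + (2 - 6*J) = -1 - 6*J)
√(x(890 - 616, 330) - 1937135) = √((-1 - 6*330) - 1937135) = √((-1 - 1980) - 1937135) = √(-1981 - 1937135) = √(-1939116) = 2*I*√484779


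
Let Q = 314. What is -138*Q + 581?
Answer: -42751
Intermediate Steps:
-138*Q + 581 = -138*314 + 581 = -43332 + 581 = -42751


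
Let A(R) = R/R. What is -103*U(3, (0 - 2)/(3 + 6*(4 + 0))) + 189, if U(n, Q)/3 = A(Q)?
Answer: -120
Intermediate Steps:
A(R) = 1
U(n, Q) = 3 (U(n, Q) = 3*1 = 3)
-103*U(3, (0 - 2)/(3 + 6*(4 + 0))) + 189 = -103*3 + 189 = -309 + 189 = -120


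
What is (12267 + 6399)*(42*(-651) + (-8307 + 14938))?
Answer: -386591526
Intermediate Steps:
(12267 + 6399)*(42*(-651) + (-8307 + 14938)) = 18666*(-27342 + 6631) = 18666*(-20711) = -386591526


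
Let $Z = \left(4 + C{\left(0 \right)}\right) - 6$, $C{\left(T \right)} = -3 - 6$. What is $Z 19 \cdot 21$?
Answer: $-4389$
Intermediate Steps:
$C{\left(T \right)} = -9$ ($C{\left(T \right)} = -3 - 6 = -9$)
$Z = -11$ ($Z = \left(4 - 9\right) - 6 = -5 - 6 = -11$)
$Z 19 \cdot 21 = \left(-11\right) 19 \cdot 21 = \left(-209\right) 21 = -4389$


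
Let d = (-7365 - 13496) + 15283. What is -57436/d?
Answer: 28718/2789 ≈ 10.297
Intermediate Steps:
d = -5578 (d = -20861 + 15283 = -5578)
-57436/d = -57436/(-5578) = -57436*(-1/5578) = 28718/2789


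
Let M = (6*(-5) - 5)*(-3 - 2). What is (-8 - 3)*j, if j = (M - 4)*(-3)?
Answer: 5643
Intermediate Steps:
M = 175 (M = (-30 - 5)*(-5) = -35*(-5) = 175)
j = -513 (j = (175 - 4)*(-3) = 171*(-3) = -513)
(-8 - 3)*j = (-8 - 3)*(-513) = -11*(-513) = 5643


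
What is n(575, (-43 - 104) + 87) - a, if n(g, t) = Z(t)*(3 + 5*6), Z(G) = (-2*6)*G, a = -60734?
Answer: 84494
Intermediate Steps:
Z(G) = -12*G
n(g, t) = -396*t (n(g, t) = (-12*t)*(3 + 5*6) = (-12*t)*(3 + 30) = -12*t*33 = -396*t)
n(575, (-43 - 104) + 87) - a = -396*((-43 - 104) + 87) - 1*(-60734) = -396*(-147 + 87) + 60734 = -396*(-60) + 60734 = 23760 + 60734 = 84494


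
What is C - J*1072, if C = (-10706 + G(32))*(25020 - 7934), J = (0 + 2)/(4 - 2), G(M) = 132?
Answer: -180668436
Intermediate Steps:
J = 1 (J = 2/2 = 2*(½) = 1)
C = -180667364 (C = (-10706 + 132)*(25020 - 7934) = -10574*17086 = -180667364)
C - J*1072 = -180667364 - 1072 = -180668436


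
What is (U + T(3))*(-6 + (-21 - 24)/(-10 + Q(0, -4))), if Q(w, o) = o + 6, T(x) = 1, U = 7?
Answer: -3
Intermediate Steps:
Q(w, o) = 6 + o
(U + T(3))*(-6 + (-21 - 24)/(-10 + Q(0, -4))) = (7 + 1)*(-6 + (-21 - 24)/(-10 + (6 - 4))) = 8*(-6 - 45/(-10 + 2)) = 8*(-6 - 45/(-8)) = 8*(-6 - 45*(-⅛)) = 8*(-6 + 45/8) = 8*(-3/8) = -3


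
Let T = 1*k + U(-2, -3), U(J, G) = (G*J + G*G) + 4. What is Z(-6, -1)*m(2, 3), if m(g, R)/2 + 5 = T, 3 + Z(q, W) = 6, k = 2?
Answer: 96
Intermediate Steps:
Z(q, W) = 3 (Z(q, W) = -3 + 6 = 3)
U(J, G) = 4 + G² + G*J (U(J, G) = (G*J + G²) + 4 = (G² + G*J) + 4 = 4 + G² + G*J)
T = 21 (T = 1*2 + (4 + (-3)² - 3*(-2)) = 2 + (4 + 9 + 6) = 2 + 19 = 21)
m(g, R) = 32 (m(g, R) = -10 + 2*21 = -10 + 42 = 32)
Z(-6, -1)*m(2, 3) = 3*32 = 96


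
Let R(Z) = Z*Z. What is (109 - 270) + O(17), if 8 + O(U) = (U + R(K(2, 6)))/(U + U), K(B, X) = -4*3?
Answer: -5585/34 ≈ -164.26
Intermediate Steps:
K(B, X) = -12
R(Z) = Z²
O(U) = -8 + (144 + U)/(2*U) (O(U) = -8 + (U + (-12)²)/(U + U) = -8 + (U + 144)/((2*U)) = -8 + (144 + U)*(1/(2*U)) = -8 + (144 + U)/(2*U))
(109 - 270) + O(17) = (109 - 270) + (-15/2 + 72/17) = -161 + (-15/2 + 72*(1/17)) = -161 + (-15/2 + 72/17) = -161 - 111/34 = -5585/34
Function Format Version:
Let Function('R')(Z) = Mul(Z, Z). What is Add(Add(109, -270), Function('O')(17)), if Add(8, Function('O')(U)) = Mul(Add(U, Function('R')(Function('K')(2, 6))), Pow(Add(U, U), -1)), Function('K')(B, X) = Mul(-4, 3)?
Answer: Rational(-5585, 34) ≈ -164.26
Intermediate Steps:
Function('K')(B, X) = -12
Function('R')(Z) = Pow(Z, 2)
Function('O')(U) = Add(-8, Mul(Rational(1, 2), Pow(U, -1), Add(144, U))) (Function('O')(U) = Add(-8, Mul(Add(U, Pow(-12, 2)), Pow(Add(U, U), -1))) = Add(-8, Mul(Add(U, 144), Pow(Mul(2, U), -1))) = Add(-8, Mul(Add(144, U), Mul(Rational(1, 2), Pow(U, -1)))) = Add(-8, Mul(Rational(1, 2), Pow(U, -1), Add(144, U))))
Add(Add(109, -270), Function('O')(17)) = Add(Add(109, -270), Add(Rational(-15, 2), Mul(72, Pow(17, -1)))) = Add(-161, Add(Rational(-15, 2), Mul(72, Rational(1, 17)))) = Add(-161, Add(Rational(-15, 2), Rational(72, 17))) = Add(-161, Rational(-111, 34)) = Rational(-5585, 34)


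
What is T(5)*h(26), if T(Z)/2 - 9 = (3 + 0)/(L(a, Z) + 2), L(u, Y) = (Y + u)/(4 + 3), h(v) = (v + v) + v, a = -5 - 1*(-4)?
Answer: 1586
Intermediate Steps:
a = -1 (a = -5 + 4 = -1)
h(v) = 3*v (h(v) = 2*v + v = 3*v)
L(u, Y) = Y/7 + u/7 (L(u, Y) = (Y + u)/7 = (Y + u)*(⅐) = Y/7 + u/7)
T(Z) = 18 + 6/(13/7 + Z/7) (T(Z) = 18 + 2*((3 + 0)/((Z/7 + (⅐)*(-1)) + 2)) = 18 + 2*(3/((Z/7 - ⅐) + 2)) = 18 + 2*(3/((-⅐ + Z/7) + 2)) = 18 + 2*(3/(13/7 + Z/7)) = 18 + 6/(13/7 + Z/7))
T(5)*h(26) = (6*(46 + 3*5)/(13 + 5))*(3*26) = (6*(46 + 15)/18)*78 = (6*(1/18)*61)*78 = (61/3)*78 = 1586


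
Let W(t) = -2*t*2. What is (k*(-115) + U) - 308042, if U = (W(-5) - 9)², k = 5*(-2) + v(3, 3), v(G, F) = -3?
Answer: -306426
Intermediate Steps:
W(t) = -4*t
k = -13 (k = 5*(-2) - 3 = -10 - 3 = -13)
U = 121 (U = (-4*(-5) - 9)² = (20 - 9)² = 11² = 121)
(k*(-115) + U) - 308042 = (-13*(-115) + 121) - 308042 = (1495 + 121) - 308042 = 1616 - 308042 = -306426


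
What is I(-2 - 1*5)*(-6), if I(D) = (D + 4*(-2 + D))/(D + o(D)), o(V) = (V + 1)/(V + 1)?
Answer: -43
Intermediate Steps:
o(V) = 1 (o(V) = (1 + V)/(1 + V) = 1)
I(D) = (-8 + 5*D)/(1 + D) (I(D) = (D + 4*(-2 + D))/(D + 1) = (D + (-8 + 4*D))/(1 + D) = (-8 + 5*D)/(1 + D))
I(-2 - 1*5)*(-6) = ((-8 + 5*(-2 - 1*5))/(1 + (-2 - 1*5)))*(-6) = ((-8 + 5*(-2 - 5))/(1 + (-2 - 5)))*(-6) = ((-8 + 5*(-7))/(1 - 7))*(-6) = ((-8 - 35)/(-6))*(-6) = -⅙*(-43)*(-6) = (43/6)*(-6) = -43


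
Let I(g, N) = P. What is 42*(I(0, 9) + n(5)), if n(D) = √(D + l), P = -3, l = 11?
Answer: 42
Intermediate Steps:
n(D) = √(11 + D) (n(D) = √(D + 11) = √(11 + D))
I(g, N) = -3
42*(I(0, 9) + n(5)) = 42*(-3 + √(11 + 5)) = 42*(-3 + √16) = 42*(-3 + 4) = 42*1 = 42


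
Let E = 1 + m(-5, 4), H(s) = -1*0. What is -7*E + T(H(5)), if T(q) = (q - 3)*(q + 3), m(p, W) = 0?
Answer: -16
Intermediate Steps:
H(s) = 0
T(q) = (-3 + q)*(3 + q)
E = 1 (E = 1 + 0 = 1)
-7*E + T(H(5)) = -7*1 + (-9 + 0²) = -7 + (-9 + 0) = -7 - 9 = -16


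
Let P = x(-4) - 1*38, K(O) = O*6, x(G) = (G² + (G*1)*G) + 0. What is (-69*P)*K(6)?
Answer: 14904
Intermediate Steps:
x(G) = 2*G² (x(G) = (G² + G*G) + 0 = (G² + G²) + 0 = 2*G² + 0 = 2*G²)
K(O) = 6*O
P = -6 (P = 2*(-4)² - 1*38 = 2*16 - 38 = 32 - 38 = -6)
(-69*P)*K(6) = (-69*(-6))*(6*6) = 414*36 = 14904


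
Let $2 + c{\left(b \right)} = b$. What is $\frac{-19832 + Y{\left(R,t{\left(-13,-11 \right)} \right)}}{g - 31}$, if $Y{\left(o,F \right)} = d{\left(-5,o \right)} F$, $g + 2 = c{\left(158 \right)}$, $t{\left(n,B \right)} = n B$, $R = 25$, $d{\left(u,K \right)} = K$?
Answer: $- \frac{5419}{41} \approx -132.17$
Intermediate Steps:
$c{\left(b \right)} = -2 + b$
$t{\left(n,B \right)} = B n$
$g = 154$ ($g = -2 + \left(-2 + 158\right) = -2 + 156 = 154$)
$Y{\left(o,F \right)} = F o$ ($Y{\left(o,F \right)} = o F = F o$)
$\frac{-19832 + Y{\left(R,t{\left(-13,-11 \right)} \right)}}{g - 31} = \frac{-19832 + \left(-11\right) \left(-13\right) 25}{154 - 31} = \frac{-19832 + 143 \cdot 25}{123} = \left(-19832 + 3575\right) \frac{1}{123} = \left(-16257\right) \frac{1}{123} = - \frac{5419}{41}$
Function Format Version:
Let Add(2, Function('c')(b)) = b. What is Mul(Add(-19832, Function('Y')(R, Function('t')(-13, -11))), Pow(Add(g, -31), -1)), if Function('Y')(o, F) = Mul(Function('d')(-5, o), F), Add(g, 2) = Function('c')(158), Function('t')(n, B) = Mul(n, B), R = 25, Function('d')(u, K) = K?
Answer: Rational(-5419, 41) ≈ -132.17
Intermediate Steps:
Function('c')(b) = Add(-2, b)
Function('t')(n, B) = Mul(B, n)
g = 154 (g = Add(-2, Add(-2, 158)) = Add(-2, 156) = 154)
Function('Y')(o, F) = Mul(F, o) (Function('Y')(o, F) = Mul(o, F) = Mul(F, o))
Mul(Add(-19832, Function('Y')(R, Function('t')(-13, -11))), Pow(Add(g, -31), -1)) = Mul(Add(-19832, Mul(Mul(-11, -13), 25)), Pow(Add(154, -31), -1)) = Mul(Add(-19832, Mul(143, 25)), Pow(123, -1)) = Mul(Add(-19832, 3575), Rational(1, 123)) = Mul(-16257, Rational(1, 123)) = Rational(-5419, 41)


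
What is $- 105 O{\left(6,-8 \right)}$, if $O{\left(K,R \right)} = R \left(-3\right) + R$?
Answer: $-1680$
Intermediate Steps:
$O{\left(K,R \right)} = - 2 R$ ($O{\left(K,R \right)} = - 3 R + R = - 2 R$)
$- 105 O{\left(6,-8 \right)} = - 105 \left(\left(-2\right) \left(-8\right)\right) = \left(-105\right) 16 = -1680$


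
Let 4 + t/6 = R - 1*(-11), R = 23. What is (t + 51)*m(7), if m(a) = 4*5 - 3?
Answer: 3927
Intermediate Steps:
t = 180 (t = -24 + 6*(23 - 1*(-11)) = -24 + 6*(23 + 11) = -24 + 6*34 = -24 + 204 = 180)
m(a) = 17 (m(a) = 20 - 3 = 17)
(t + 51)*m(7) = (180 + 51)*17 = 231*17 = 3927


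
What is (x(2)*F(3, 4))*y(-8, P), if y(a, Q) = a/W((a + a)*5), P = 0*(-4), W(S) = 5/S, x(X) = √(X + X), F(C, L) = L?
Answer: 1024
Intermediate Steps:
x(X) = √2*√X (x(X) = √(2*X) = √2*√X)
P = 0
y(a, Q) = 2*a² (y(a, Q) = a/((5/(((a + a)*5)))) = a/((5/(((2*a)*5)))) = a/((5/((10*a)))) = a/((5*(1/(10*a)))) = a/((1/(2*a))) = a*(2*a) = 2*a²)
(x(2)*F(3, 4))*y(-8, P) = ((√2*√2)*4)*(2*(-8)²) = (2*4)*(2*64) = 8*128 = 1024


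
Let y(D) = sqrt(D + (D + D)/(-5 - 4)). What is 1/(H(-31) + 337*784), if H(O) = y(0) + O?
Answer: 1/264177 ≈ 3.7853e-6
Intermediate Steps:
y(D) = sqrt(7)*sqrt(D)/3 (y(D) = sqrt(D + (2*D)/(-9)) = sqrt(D + (2*D)*(-1/9)) = sqrt(D - 2*D/9) = sqrt(7*D/9) = sqrt(7)*sqrt(D)/3)
H(O) = O (H(O) = sqrt(7)*sqrt(0)/3 + O = (1/3)*sqrt(7)*0 + O = 0 + O = O)
1/(H(-31) + 337*784) = 1/(-31 + 337*784) = 1/(-31 + 264208) = 1/264177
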